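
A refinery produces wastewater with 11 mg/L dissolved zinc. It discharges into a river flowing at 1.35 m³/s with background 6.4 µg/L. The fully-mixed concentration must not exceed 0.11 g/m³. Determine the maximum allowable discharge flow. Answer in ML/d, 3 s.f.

1.11 ML/d

6.4 µg/L = 0.0064 mg/L.
Mass balance at complete mixing: C_std·(Q_w + Q_r) = Q_w·C_e + Q_r·C_b.
Rearranging, Q_w = Q_r·(C_std − C_b)/(C_e − C_std) = 1.35·(0.11 − 0.0064) / (11 − 0.11) = 0.01284 m³/s.
= 1.11 ML/d.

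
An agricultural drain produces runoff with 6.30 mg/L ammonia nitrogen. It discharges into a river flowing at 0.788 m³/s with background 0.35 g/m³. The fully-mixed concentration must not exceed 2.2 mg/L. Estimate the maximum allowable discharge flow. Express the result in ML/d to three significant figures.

30.7 ML/d

Mass balance at complete mixing: C_std·(Q_w + Q_r) = Q_w·C_e + Q_r·C_b.
Rearranging, Q_w = Q_r·(C_std − C_b)/(C_e − C_std) = 0.788·(2.2 − 0.35) / (6.3 − 2.2) = 0.3556 m³/s.
= 30.72 ML/d.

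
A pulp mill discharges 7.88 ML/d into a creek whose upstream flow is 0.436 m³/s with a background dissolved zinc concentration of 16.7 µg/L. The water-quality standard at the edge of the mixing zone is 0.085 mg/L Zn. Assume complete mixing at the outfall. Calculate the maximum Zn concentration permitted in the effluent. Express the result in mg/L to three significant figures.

7.88 ML/d = 0.0912 m³/s.
16.7 µg/L = 0.0167 mg/L.
Mass balance: 0.085·0.5272 = 0.0912·Cₑ + 0.436·0.0167.
Cₑ = (0.04481 − 0.007281) / 0.0912 = 0.4115 mg/L.

0.412 mg/L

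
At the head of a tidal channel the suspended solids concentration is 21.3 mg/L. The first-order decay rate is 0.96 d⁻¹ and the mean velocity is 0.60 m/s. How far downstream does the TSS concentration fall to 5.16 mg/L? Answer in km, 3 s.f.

76.6 km

From C = C₀·e^(−kt), t = ln(C₀/C)/k = ln(21.3/5.16)/0.96 = 1.418/0.96 = 1.477 d.
Distance = v·t = 0.60 m/s × 1.276e+05 s = 7.656e+04 m = 76.56 km.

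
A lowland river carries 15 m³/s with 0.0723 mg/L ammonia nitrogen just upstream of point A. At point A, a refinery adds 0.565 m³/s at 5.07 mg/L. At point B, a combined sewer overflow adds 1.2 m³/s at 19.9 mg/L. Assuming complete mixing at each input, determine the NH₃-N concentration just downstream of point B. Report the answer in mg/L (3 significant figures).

1.66 mg/L

After input A: C = (15·0.0723 + 0.565·5.07) / 15.56 = 0.2537 mg/L.
After input B: C = (15.56·0.2537 + 1.2·19.9) / 16.77 = 1.66 mg/L.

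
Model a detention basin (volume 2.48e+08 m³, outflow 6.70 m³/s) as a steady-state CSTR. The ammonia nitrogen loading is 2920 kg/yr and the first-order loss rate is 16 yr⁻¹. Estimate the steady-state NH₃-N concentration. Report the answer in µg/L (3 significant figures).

Outflow Q = 6.70 m³/s × 3.156e+07 s/yr = 2.114e+08 m³/yr.
Steady-state CSTR mass balance: W = Q·C + k·V·C, so C = W/(Q + kV).
Q + kV = 2.114e+08 + 16·2.48e+08 = 4.179e+09 m³/yr.
C = 2920/4.179e+09 = 6.987e-07 kg/m³ = 0.0006987 mg/L = 0.6987 µg/L.

0.699 µg/L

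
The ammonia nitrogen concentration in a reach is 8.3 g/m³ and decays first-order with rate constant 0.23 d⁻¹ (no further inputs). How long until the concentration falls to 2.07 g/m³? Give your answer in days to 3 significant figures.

6.04 d

t = ln(C₀/C)/k = ln(8.3/2.07)/0.23 = 1.389/0.23 = 6.038 d.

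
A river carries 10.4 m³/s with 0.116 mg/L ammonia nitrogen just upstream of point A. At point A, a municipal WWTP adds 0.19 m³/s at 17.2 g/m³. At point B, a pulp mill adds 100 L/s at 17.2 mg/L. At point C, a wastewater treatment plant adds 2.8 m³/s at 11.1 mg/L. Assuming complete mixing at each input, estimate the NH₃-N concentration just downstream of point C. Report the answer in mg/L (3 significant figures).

2.76 mg/L

After input A: C = (10.4·0.116 + 0.19·17.2) / 10.59 = 0.4225 mg/L.
100 L/s = 0.1 m³/s.
After input B: C = (10.59·0.4225 + 0.1·17.2) / 10.69 = 0.5795 mg/L.
After input C: C = (10.69·0.5795 + 2.8·11.1) / 13.49 = 2.763 mg/L.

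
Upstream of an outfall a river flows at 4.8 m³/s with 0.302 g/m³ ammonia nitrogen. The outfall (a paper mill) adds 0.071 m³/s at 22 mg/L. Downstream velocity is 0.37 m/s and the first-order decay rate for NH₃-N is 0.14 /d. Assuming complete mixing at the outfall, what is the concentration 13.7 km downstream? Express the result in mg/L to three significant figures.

After complete mixing, C₀ = (0.071·22 + 4.8·0.302) / 4.871 = 0.6183 mg/L.
Travel time t = 1.37e+04 m / 0.37 m/s = 3.703e+04 s = 0.4286 d.
C = 0.6183·exp(−0.14·0.4286) = 0.6183·0.9418 = 0.5823 mg/L.

0.582 mg/L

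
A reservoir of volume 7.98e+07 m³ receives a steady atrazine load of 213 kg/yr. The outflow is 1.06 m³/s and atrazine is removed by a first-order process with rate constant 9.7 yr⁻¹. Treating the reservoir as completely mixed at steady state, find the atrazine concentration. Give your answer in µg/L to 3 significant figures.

Outflow Q = 1.06 m³/s × 3.156e+07 s/yr = 3.345e+07 m³/yr.
Steady-state CSTR mass balance: W = Q·C + k·V·C, so C = W/(Q + kV).
Q + kV = 3.345e+07 + 9.7·7.98e+07 = 8.075e+08 m³/yr.
C = 213/8.075e+08 = 2.638e-07 kg/m³ = 0.0002638 mg/L = 0.2638 µg/L.

0.264 µg/L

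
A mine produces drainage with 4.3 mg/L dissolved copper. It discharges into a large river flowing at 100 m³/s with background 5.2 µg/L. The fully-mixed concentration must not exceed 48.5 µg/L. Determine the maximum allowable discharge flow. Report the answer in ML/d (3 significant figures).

5.2 µg/L = 0.0052 mg/L.
48.5 µg/L = 0.0485 mg/L.
Mass balance at complete mixing: C_std·(Q_w + Q_r) = Q_w·C_e + Q_r·C_b.
Rearranging, Q_w = Q_r·(C_std − C_b)/(C_e − C_std) = 100·(0.0485 − 0.0052) / (4.3 − 0.0485) = 1.018 m³/s.
= 88 ML/d.

88.0 ML/d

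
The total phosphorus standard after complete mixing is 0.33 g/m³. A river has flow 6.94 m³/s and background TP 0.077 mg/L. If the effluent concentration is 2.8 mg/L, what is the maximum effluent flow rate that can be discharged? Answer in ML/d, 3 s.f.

Mass balance at complete mixing: C_std·(Q_w + Q_r) = Q_w·C_e + Q_r·C_b.
Rearranging, Q_w = Q_r·(C_std − C_b)/(C_e − C_std) = 6.94·(0.33 − 0.077) / (2.8 − 0.33) = 0.7109 m³/s.
= 61.42 ML/d.

61.4 ML/d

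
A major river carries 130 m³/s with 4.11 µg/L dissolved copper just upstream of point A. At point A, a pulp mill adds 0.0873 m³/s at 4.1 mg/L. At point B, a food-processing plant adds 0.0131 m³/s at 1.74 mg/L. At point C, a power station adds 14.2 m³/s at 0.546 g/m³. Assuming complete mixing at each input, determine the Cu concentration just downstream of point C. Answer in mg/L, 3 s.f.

0.0601 mg/L

4.11 µg/L = 0.00411 mg/L.
After input A: C = (130·0.00411 + 0.0873·4.1) / 130.1 = 0.006859 mg/L.
After input B: C = (130.1·0.006859 + 0.0131·1.74) / 130.1 = 0.007033 mg/L.
After input C: C = (130.1·0.007033 + 14.2·0.546) / 144.3 = 0.06007 mg/L.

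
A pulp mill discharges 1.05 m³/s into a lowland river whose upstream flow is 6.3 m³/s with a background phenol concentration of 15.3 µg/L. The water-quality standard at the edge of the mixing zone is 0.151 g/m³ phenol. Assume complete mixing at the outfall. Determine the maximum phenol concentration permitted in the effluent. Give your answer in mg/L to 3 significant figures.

0.965 mg/L

15.3 µg/L = 0.0153 mg/L.
Mass balance: 0.151·7.35 = 1.05·Cₑ + 6.3·0.0153.
Cₑ = (1.11 − 0.09639) / 1.05 = 0.9652 mg/L.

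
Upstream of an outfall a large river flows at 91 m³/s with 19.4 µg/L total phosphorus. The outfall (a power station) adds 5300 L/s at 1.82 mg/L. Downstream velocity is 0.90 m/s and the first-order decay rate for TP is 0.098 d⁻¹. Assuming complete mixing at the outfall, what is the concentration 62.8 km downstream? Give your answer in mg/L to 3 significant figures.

0.109 mg/L

5300 L/s = 5.3 m³/s.
19.4 µg/L = 0.0194 mg/L.
After complete mixing, C₀ = (5.3·1.82 + 91·0.0194) / 96.3 = 0.1185 mg/L.
Travel time t = 6.28e+04 m / 0.90 m/s = 6.978e+04 s = 0.8076 d.
C = 0.1185·exp(−0.098·0.8076) = 0.1185·0.9239 = 0.1095 mg/L.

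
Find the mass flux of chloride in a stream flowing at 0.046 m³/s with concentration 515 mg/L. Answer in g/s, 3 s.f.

Mass flux = Q·C = 0.046 m³/s × 515 g/m³ = 23.69 g/s.

23.7 g/s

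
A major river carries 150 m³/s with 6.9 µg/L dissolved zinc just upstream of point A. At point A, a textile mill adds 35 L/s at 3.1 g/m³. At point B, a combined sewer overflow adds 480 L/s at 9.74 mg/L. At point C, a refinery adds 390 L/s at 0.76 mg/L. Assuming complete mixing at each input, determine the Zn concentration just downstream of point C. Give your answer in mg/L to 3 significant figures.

0.0405 mg/L

6.9 µg/L = 0.0069 mg/L.
35 L/s = 0.035 m³/s.
After input A: C = (150·0.0069 + 0.035·3.1) / 150 = 0.007622 mg/L.
480 L/s = 0.48 m³/s.
After input B: C = (150·0.007622 + 0.48·9.74) / 150.5 = 0.03866 mg/L.
390 L/s = 0.39 m³/s.
After input C: C = (150.5·0.03866 + 0.39·0.76) / 150.9 = 0.04052 mg/L.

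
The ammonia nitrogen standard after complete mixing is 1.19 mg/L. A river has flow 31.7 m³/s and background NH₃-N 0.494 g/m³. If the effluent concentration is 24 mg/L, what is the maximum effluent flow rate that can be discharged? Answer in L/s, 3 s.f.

967 L/s

Mass balance at complete mixing: C_std·(Q_w + Q_r) = Q_w·C_e + Q_r·C_b.
Rearranging, Q_w = Q_r·(C_std − C_b)/(C_e − C_std) = 31.7·(1.19 − 0.494) / (24 − 1.19) = 0.9673 m³/s.
= 967.3 L/s.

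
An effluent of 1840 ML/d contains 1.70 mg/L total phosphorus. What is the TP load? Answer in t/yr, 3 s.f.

1840 ML/d = 21.3 m³/s.
Mass flux = Q·C = 21.3 m³/s × 1.7 g/m³ = 36.2 g/s.
= 36.2 g/s × 31.56 = 1143 t/yr.

1140 t/yr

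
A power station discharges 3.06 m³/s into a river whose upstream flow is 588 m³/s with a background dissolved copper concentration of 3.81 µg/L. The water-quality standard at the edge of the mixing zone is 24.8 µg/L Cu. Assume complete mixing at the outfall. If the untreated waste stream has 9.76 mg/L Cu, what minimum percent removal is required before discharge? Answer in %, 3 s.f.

58.4 %

3.81 µg/L = 0.00381 mg/L.
24.8 µg/L = 0.0248 mg/L.
Mass balance: 0.0248·591.1 = 3.06·Cₑ + 588·0.00381.
Cₑ = (14.66 − 2.24) / 3.06 = 4.058 mg/L.
Required removal = 1 − 4.058/9.76 = 58.42 %.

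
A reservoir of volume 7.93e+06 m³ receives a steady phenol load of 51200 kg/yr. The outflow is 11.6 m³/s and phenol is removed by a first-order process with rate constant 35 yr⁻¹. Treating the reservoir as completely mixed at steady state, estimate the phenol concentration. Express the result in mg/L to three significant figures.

Outflow Q = 11.6 m³/s × 3.156e+07 s/yr = 3.661e+08 m³/yr.
Steady-state CSTR mass balance: W = Q·C + k·V·C, so C = W/(Q + kV).
Q + kV = 3.661e+08 + 35·7.93e+06 = 6.436e+08 m³/yr.
C = 51200/6.436e+08 = 7.955e-05 kg/m³ = 0.07955 mg/L.

0.0796 mg/L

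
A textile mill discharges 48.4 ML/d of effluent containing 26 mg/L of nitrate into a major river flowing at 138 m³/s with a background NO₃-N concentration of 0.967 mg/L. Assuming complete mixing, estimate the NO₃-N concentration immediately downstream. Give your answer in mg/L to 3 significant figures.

48.4 ML/d = 0.5602 m³/s.
By mass balance at complete mixing, C = (0.5602·26 + 138·0.967) / (0.5602 + 138) = 148/138.6 = 1.068 mg/L.

1.07 mg/L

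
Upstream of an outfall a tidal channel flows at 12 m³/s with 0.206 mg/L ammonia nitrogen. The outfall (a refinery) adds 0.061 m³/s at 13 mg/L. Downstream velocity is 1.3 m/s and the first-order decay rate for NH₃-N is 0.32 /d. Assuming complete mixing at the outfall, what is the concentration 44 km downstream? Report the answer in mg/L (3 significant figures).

After complete mixing, C₀ = (0.061·13 + 12·0.206) / 12.06 = 0.2707 mg/L.
Travel time t = 4.4e+04 m / 1.3 m/s = 3.385e+04 s = 0.3917 d.
C = 0.2707·exp(−0.32·0.3917) = 0.2707·0.8822 = 0.2388 mg/L.

0.239 mg/L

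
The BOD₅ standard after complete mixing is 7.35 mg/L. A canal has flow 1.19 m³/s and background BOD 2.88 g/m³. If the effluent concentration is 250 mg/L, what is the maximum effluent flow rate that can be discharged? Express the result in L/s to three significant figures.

Mass balance at complete mixing: C_std·(Q_w + Q_r) = Q_w·C_e + Q_r·C_b.
Rearranging, Q_w = Q_r·(C_std − C_b)/(C_e − C_std) = 1.19·(7.35 − 2.88) / (250 − 7.35) = 0.02192 m³/s.
= 21.92 L/s.

21.9 L/s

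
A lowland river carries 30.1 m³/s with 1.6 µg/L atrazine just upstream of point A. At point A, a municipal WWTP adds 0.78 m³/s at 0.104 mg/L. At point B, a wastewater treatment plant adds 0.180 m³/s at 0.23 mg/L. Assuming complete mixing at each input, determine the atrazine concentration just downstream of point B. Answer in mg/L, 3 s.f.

0.00550 mg/L

1.6 µg/L = 0.0016 mg/L.
After input A: C = (30.1·0.0016 + 0.78·0.104) / 30.88 = 0.004187 mg/L.
After input B: C = (30.88·0.004187 + 0.18·0.23) / 31.06 = 0.005495 mg/L.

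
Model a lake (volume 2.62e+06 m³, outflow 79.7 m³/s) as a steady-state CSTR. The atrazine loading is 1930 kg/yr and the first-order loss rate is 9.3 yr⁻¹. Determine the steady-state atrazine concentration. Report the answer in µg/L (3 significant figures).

0.760 µg/L

Outflow Q = 79.7 m³/s × 3.156e+07 s/yr = 2.515e+09 m³/yr.
Steady-state CSTR mass balance: W = Q·C + k·V·C, so C = W/(Q + kV).
Q + kV = 2.515e+09 + 9.3·2.62e+06 = 2.54e+09 m³/yr.
C = 1930/2.54e+09 = 7.6e-07 kg/m³ = 0.00076 mg/L = 0.76 µg/L.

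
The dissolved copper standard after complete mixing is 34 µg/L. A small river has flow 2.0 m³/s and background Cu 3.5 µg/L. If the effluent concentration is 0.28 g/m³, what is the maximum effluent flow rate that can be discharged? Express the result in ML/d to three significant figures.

3.5 µg/L = 0.0035 mg/L.
34 µg/L = 0.034 mg/L.
Mass balance at complete mixing: C_std·(Q_w + Q_r) = Q_w·C_e + Q_r·C_b.
Rearranging, Q_w = Q_r·(C_std − C_b)/(C_e − C_std) = 2.0·(0.034 − 0.0035) / (0.28 − 0.034) = 0.248 m³/s.
= 21.42 ML/d.

21.4 ML/d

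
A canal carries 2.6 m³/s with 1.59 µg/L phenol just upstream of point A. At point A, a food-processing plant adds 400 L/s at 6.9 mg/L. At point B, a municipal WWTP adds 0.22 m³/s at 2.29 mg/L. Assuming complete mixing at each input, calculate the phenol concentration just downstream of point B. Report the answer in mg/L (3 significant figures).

1.59 µg/L = 0.00159 mg/L.
400 L/s = 0.4 m³/s.
After input A: C = (2.6·0.00159 + 0.4·6.9) / 3 = 0.9214 mg/L.
After input B: C = (3·0.9214 + 0.22·2.29) / 3.22 = 1.015 mg/L.

1.01 mg/L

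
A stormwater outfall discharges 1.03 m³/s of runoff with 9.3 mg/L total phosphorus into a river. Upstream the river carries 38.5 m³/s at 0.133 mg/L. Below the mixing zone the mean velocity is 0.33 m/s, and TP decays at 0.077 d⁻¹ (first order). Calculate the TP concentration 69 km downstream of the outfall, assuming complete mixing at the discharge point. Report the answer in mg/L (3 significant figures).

0.309 mg/L

After complete mixing, C₀ = (1.03·9.3 + 38.5·0.133) / 39.53 = 0.3719 mg/L.
Travel time t = 6.9e+04 m / 0.33 m/s = 2.091e+05 s = 2.42 d.
C = 0.3719·exp(−0.077·2.42) = 0.3719·0.83 = 0.3086 mg/L.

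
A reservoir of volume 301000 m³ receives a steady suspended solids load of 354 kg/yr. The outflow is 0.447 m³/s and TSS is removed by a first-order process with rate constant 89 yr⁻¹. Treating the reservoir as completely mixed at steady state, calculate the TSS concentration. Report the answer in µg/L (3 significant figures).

Outflow Q = 0.447 m³/s × 3.156e+07 s/yr = 1.411e+07 m³/yr.
Steady-state CSTR mass balance: W = Q·C + k·V·C, so C = W/(Q + kV).
Q + kV = 1.411e+07 + 89·301000 = 4.09e+07 m³/yr.
C = 354/4.09e+07 = 8.656e-06 kg/m³ = 0.008656 mg/L = 8.656 µg/L.

8.66 µg/L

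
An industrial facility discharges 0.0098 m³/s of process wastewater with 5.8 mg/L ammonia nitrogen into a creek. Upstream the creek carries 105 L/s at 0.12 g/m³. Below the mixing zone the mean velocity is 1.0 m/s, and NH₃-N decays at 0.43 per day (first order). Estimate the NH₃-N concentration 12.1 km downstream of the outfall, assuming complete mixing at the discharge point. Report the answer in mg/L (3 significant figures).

0.570 mg/L

105 L/s = 0.105 m³/s.
After complete mixing, C₀ = (0.0098·5.8 + 0.105·0.12) / 0.1148 = 0.6049 mg/L.
Travel time t = 1.21e+04 m / 1.0 m/s = 1.21e+04 s = 0.14 d.
C = 0.6049·exp(−0.43·0.14) = 0.6049·0.9416 = 0.5695 mg/L.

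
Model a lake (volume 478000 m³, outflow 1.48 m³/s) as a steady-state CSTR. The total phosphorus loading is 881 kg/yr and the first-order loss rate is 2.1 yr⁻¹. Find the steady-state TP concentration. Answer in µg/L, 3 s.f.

Outflow Q = 1.48 m³/s × 3.156e+07 s/yr = 4.671e+07 m³/yr.
Steady-state CSTR mass balance: W = Q·C + k·V·C, so C = W/(Q + kV).
Q + kV = 4.671e+07 + 2.1·478000 = 4.771e+07 m³/yr.
C = 881/4.771e+07 = 1.847e-05 kg/m³ = 0.01847 mg/L = 18.47 µg/L.

18.5 µg/L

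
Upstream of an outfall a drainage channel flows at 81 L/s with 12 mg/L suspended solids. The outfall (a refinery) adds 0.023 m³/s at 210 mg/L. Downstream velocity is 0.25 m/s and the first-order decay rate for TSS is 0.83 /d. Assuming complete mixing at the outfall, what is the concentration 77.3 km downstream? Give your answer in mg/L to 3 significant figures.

81 L/s = 0.081 m³/s.
After complete mixing, C₀ = (0.023·210 + 0.081·12) / 0.104 = 55.79 mg/L.
Travel time t = 7.73e+04 m / 0.25 m/s = 3.092e+05 s = 3.579 d.
C = 55.79·exp(−0.83·3.579) = 55.79·0.05129 = 2.861 mg/L.

2.86 mg/L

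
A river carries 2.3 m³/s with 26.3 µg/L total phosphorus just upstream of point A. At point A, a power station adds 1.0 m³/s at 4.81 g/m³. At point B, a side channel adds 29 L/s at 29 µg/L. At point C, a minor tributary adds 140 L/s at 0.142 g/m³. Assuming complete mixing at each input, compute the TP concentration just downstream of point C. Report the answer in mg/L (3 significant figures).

26.3 µg/L = 0.0263 mg/L.
After input A: C = (2.3·0.0263 + 1·4.81) / 3.3 = 1.476 mg/L.
29 L/s = 0.029 m³/s.
29 µg/L = 0.029 mg/L.
After input B: C = (3.3·1.476 + 0.029·0.029) / 3.329 = 1.463 mg/L.
140 L/s = 0.14 m³/s.
After input C: C = (3.329·1.463 + 0.14·0.142) / 3.469 = 1.41 mg/L.

1.41 mg/L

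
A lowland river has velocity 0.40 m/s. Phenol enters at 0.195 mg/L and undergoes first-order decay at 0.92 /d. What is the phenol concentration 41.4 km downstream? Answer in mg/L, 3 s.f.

Travel time t = 41.4 km / 0.40 m/s = 4.14e+04/0.40 = 1.035e+05 s = 1.198 d.
First-order decay: C = 0.195·exp(−0.92·1.198) = 0.195·0.3322 = 0.06477 mg/L.

0.0648 mg/L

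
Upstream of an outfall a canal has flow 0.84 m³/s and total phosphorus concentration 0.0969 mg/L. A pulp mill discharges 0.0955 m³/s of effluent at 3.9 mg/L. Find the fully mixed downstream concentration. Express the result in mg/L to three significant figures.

0.485 mg/L

Conservation of mass across the mixing zone: C = (0.0955·3.9 + 0.84·0.0969) / (0.0955 + 0.84) = 0.4538/0.9355 = 0.4851 mg/L.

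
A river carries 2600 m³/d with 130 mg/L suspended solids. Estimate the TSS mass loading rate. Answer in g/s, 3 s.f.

3.91 g/s

2600 m³/d = 0.03009 m³/s.
Mass flux = Q·C = 0.03009 m³/s × 130 g/m³ = 3.912 g/s.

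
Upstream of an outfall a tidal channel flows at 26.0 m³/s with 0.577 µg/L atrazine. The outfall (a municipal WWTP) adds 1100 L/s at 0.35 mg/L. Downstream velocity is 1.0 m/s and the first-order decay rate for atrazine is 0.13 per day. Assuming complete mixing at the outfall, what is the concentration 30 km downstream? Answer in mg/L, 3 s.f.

1100 L/s = 1.1 m³/s.
0.577 µg/L = 0.000577 mg/L.
After complete mixing, C₀ = (1.1·0.35 + 26·0.000577) / 27.1 = 0.01476 mg/L.
Travel time t = 3e+04 m / 1.0 m/s = 3e+04 s = 0.3472 d.
C = 0.01476·exp(−0.13·0.3472) = 0.01476·0.9559 = 0.01411 mg/L.

0.0141 mg/L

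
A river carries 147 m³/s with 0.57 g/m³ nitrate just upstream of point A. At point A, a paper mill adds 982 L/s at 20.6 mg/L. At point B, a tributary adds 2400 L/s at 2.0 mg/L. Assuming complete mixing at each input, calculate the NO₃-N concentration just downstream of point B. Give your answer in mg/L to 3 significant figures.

0.724 mg/L

982 L/s = 0.982 m³/s.
After input A: C = (147·0.57 + 0.982·20.6) / 148 = 0.7029 mg/L.
2400 L/s = 2.4 m³/s.
After input B: C = (148·0.7029 + 2.4·2) / 150.4 = 0.7236 mg/L.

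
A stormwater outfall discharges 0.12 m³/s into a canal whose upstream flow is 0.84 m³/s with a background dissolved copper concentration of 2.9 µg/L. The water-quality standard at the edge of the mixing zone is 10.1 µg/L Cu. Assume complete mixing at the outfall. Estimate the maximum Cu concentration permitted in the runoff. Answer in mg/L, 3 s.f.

0.0605 mg/L

2.9 µg/L = 0.0029 mg/L.
10.1 µg/L = 0.0101 mg/L.
Mass balance: 0.0101·0.96 = 0.12·Cₑ + 0.84·0.0029.
Cₑ = (0.009696 − 0.002436) / 0.12 = 0.0605 mg/L.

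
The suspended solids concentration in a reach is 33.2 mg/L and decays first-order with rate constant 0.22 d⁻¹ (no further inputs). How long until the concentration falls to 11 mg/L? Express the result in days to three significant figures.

t = ln(C₀/C)/k = ln(33.2/11)/0.22 = 1.105/0.22 = 5.021 d.

5.02 d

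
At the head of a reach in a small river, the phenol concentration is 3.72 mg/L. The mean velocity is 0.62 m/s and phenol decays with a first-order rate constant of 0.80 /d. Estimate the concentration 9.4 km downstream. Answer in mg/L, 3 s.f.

3.23 mg/L

Travel time t = 9.4 km / 0.62 m/s = 9400/0.62 = 1.516e+04 s = 0.1755 d.
First-order decay: C = 3.72·exp(−0.80·0.1755) = 3.72·0.869 = 3.233 mg/L.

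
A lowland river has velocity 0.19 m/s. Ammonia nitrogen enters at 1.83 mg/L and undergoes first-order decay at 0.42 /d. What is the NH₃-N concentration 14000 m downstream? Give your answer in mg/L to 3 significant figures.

1.28 mg/L

Travel time t = 14000 m / 0.19 m/s = 1.4e+04/0.19 = 7.368e+04 s = 0.8528 d.
First-order decay: C = 1.83·exp(−0.42·0.8528) = 1.83·0.6989 = 1.279 mg/L.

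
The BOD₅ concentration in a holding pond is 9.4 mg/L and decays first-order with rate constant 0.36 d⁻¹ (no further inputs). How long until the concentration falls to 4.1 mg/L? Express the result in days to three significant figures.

2.30 d

t = ln(C₀/C)/k = ln(9.4/4.1)/0.36 = 0.8297/0.36 = 2.305 d.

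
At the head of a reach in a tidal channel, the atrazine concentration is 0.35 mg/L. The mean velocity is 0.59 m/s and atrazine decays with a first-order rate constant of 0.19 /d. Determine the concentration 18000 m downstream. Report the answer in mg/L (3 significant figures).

Travel time t = 18000 m / 0.59 m/s = 1.8e+04/0.59 = 3.051e+04 s = 0.3531 d.
First-order decay: C = 0.35·exp(−0.19·0.3531) = 0.35·0.9351 = 0.3273 mg/L.

0.327 mg/L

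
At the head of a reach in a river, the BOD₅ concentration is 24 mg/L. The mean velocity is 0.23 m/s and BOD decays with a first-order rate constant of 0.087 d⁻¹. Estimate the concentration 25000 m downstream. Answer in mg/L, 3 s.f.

21.5 mg/L

Travel time t = 25000 m / 0.23 m/s = 2.5e+04/0.23 = 1.087e+05 s = 1.258 d.
First-order decay: C = 24·exp(−0.087·1.258) = 24·0.8963 = 21.51 mg/L.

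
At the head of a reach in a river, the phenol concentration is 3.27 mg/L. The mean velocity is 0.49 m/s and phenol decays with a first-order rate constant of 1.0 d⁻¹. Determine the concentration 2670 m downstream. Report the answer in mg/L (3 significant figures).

3.07 mg/L

Travel time t = 2670 m / 0.49 m/s = 2670/0.49 = 5449 s = 0.06307 d.
First-order decay: C = 3.27·exp(−1.0·0.06307) = 3.27·0.9389 = 3.07 mg/L.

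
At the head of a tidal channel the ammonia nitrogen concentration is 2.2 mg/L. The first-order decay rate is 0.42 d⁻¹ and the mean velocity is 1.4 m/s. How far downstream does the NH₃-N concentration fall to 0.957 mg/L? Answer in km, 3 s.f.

240 km

From C = C₀·e^(−kt), t = ln(C₀/C)/k = ln(2.2/0.957)/0.42 = 0.8324/0.42 = 1.982 d.
Distance = v·t = 1.4 m/s × 1.712e+05 s = 2.397e+05 m = 239.7 km.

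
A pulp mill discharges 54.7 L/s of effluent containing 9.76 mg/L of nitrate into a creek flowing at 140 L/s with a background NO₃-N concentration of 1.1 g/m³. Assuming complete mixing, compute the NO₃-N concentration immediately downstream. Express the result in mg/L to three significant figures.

3.53 mg/L

54.7 L/s = 0.0547 m³/s.
140 L/s = 0.14 m³/s.
Flow-weighted mixing gives C = (0.0547·9.76 + 0.14·1.1) / (0.0547 + 0.14) = 0.6879/0.1947 = 3.533 mg/L.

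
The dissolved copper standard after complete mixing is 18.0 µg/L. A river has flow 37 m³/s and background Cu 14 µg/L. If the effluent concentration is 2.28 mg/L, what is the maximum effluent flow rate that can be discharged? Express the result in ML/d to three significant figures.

14 µg/L = 0.014 mg/L.
18.0 µg/L = 0.018 mg/L.
Mass balance at complete mixing: C_std·(Q_w + Q_r) = Q_w·C_e + Q_r·C_b.
Rearranging, Q_w = Q_r·(C_std − C_b)/(C_e − C_std) = 37·(0.018 − 0.014) / (2.28 − 0.018) = 0.06543 m³/s.
= 5.653 ML/d.

5.65 ML/d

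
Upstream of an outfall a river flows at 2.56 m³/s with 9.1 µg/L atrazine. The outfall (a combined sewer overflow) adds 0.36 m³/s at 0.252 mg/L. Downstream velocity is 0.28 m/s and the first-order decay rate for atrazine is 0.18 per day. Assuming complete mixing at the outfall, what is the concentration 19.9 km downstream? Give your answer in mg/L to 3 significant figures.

9.1 µg/L = 0.0091 mg/L.
After complete mixing, C₀ = (0.36·0.252 + 2.56·0.0091) / 2.92 = 0.03905 mg/L.
Travel time t = 1.99e+04 m / 0.28 m/s = 7.107e+04 s = 0.8226 d.
C = 0.03905·exp(−0.18·0.8226) = 0.03905·0.8624 = 0.03367 mg/L.

0.0337 mg/L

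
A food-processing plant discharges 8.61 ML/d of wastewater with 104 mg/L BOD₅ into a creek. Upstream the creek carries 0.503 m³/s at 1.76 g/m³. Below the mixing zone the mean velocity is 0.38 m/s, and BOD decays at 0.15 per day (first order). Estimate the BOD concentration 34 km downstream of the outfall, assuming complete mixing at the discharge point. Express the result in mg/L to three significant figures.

8.61 ML/d = 0.09965 m³/s.
After complete mixing, C₀ = (0.09965·104 + 0.503·1.76) / 0.6027 = 18.67 mg/L.
Travel time t = 3.4e+04 m / 0.38 m/s = 8.947e+04 s = 1.036 d.
C = 18.67·exp(−0.15·1.036) = 18.67·0.8561 = 15.98 mg/L.

16.0 mg/L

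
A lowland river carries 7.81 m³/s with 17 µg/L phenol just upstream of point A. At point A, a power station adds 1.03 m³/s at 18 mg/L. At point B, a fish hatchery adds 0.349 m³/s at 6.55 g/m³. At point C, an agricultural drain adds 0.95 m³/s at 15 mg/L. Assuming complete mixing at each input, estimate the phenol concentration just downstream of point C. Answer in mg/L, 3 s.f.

17 µg/L = 0.017 mg/L.
After input A: C = (7.81·0.017 + 1.03·18) / 8.84 = 2.112 mg/L.
After input B: C = (8.84·2.112 + 0.349·6.55) / 9.189 = 2.281 mg/L.
After input C: C = (9.189·2.281 + 0.95·15) / 10.14 = 3.473 mg/L.

3.47 mg/L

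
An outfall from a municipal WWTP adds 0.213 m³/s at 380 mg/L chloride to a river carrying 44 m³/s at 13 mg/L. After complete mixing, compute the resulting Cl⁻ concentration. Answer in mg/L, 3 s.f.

Conservation of mass across the mixing zone: C = (0.213·380 + 44·13) / (0.213 + 44) = 652.9/44.21 = 14.77 mg/L.

14.8 mg/L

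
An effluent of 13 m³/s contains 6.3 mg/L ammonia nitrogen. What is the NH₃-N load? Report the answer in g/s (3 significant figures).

81.9 g/s

Mass flux = Q·C = 13 m³/s × 6.3 g/m³ = 81.9 g/s.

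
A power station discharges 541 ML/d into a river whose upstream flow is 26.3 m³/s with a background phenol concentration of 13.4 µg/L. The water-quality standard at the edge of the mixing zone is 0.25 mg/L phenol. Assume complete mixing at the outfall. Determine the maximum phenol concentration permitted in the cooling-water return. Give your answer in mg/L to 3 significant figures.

1.24 mg/L

541 ML/d = 6.262 m³/s.
13.4 µg/L = 0.0134 mg/L.
Mass balance: 0.25·32.56 = 6.262·Cₑ + 26.3·0.0134.
Cₑ = (8.14 − 0.3524) / 6.262 = 1.244 mg/L.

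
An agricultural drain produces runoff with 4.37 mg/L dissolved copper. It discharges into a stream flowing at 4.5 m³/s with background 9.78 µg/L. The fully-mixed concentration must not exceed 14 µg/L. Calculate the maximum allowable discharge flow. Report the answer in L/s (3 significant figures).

4.36 L/s

9.78 µg/L = 0.00978 mg/L.
14 µg/L = 0.014 mg/L.
Mass balance at complete mixing: C_std·(Q_w + Q_r) = Q_w·C_e + Q_r·C_b.
Rearranging, Q_w = Q_r·(C_std − C_b)/(C_e − C_std) = 4.5·(0.014 − 0.00978) / (4.37 − 0.014) = 0.00436 m³/s.
= 4.36 L/s.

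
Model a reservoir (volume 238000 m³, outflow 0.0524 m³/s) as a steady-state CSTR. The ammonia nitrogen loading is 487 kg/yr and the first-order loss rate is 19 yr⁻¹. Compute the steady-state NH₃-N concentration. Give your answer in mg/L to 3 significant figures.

Outflow Q = 0.0524 m³/s × 3.156e+07 s/yr = 1.654e+06 m³/yr.
Steady-state CSTR mass balance: W = Q·C + k·V·C, so C = W/(Q + kV).
Q + kV = 1.654e+06 + 19·238000 = 6.176e+06 m³/yr.
C = 487/6.176e+06 = 7.886e-05 kg/m³ = 0.07886 mg/L.

0.0789 mg/L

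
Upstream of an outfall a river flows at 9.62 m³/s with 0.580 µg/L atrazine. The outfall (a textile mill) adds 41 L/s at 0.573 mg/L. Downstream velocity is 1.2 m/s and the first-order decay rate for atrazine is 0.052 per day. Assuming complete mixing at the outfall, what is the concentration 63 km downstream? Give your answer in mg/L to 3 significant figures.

0.00292 mg/L

41 L/s = 0.041 m³/s.
0.580 µg/L = 0.00058 mg/L.
After complete mixing, C₀ = (0.041·0.573 + 9.62·0.00058) / 9.661 = 0.003009 mg/L.
Travel time t = 6.3e+04 m / 1.2 m/s = 5.25e+04 s = 0.6076 d.
C = 0.003009·exp(−0.052·0.6076) = 0.003009·0.9689 = 0.002916 mg/L.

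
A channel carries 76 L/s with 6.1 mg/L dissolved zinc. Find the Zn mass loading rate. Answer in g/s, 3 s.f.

0.464 g/s

76 L/s = 0.076 m³/s.
Mass flux = Q·C = 0.076 m³/s × 6.1 g/m³ = 0.4636 g/s.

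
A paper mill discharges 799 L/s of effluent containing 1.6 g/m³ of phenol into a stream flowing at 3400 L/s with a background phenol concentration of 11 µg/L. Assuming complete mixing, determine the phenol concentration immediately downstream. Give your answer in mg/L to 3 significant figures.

799 L/s = 0.799 m³/s.
3400 L/s = 3.4 m³/s.
11 µg/L = 0.011 mg/L.
Conservation of mass across the mixing zone: C = (0.799·1.6 + 3.4·0.011) / (0.799 + 3.4) = 1.316/4.199 = 0.3134 mg/L.

0.313 mg/L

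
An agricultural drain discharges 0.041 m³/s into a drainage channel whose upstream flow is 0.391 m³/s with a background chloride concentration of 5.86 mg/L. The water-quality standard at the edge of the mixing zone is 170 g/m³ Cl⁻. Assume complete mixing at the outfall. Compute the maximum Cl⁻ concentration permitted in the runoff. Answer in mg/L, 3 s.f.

1740 mg/L

Mass balance: 170·0.432 = 0.041·Cₑ + 0.391·5.86.
Cₑ = (73.44 − 2.291) / 0.041 = 1735 mg/L.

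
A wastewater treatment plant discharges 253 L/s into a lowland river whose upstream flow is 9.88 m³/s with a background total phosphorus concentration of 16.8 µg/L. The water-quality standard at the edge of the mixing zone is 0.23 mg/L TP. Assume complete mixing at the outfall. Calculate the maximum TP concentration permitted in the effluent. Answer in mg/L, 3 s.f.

8.56 mg/L

253 L/s = 0.253 m³/s.
16.8 µg/L = 0.0168 mg/L.
Mass balance: 0.23·10.13 = 0.253·Cₑ + 9.88·0.0168.
Cₑ = (2.331 − 0.166) / 0.253 = 8.556 mg/L.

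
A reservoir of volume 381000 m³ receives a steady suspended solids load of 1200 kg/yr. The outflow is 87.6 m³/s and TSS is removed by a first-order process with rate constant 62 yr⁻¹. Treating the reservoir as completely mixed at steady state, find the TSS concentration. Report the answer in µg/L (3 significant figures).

0.430 µg/L

Outflow Q = 87.6 m³/s × 3.156e+07 s/yr = 2.764e+09 m³/yr.
Steady-state CSTR mass balance: W = Q·C + k·V·C, so C = W/(Q + kV).
Q + kV = 2.764e+09 + 62·381000 = 2.788e+09 m³/yr.
C = 1200/2.788e+09 = 4.304e-07 kg/m³ = 0.0004304 mg/L = 0.4304 µg/L.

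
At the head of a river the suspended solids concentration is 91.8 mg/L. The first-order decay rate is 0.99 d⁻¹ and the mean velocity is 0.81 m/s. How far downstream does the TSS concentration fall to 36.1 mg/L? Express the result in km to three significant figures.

From C = C₀·e^(−kt), t = ln(C₀/C)/k = ln(91.8/36.1)/0.99 = 0.9333/0.99 = 0.9427 d.
Distance = v·t = 0.81 m/s × 8.145e+04 s = 6.598e+04 m = 65.98 km.

66.0 km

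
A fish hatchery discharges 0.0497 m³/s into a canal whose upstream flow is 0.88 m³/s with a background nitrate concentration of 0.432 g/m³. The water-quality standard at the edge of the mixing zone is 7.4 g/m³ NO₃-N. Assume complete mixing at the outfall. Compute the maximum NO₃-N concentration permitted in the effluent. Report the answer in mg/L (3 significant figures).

131 mg/L

Mass balance: 7.4·0.9297 = 0.0497·Cₑ + 0.88·0.432.
Cₑ = (6.88 − 0.3802) / 0.0497 = 130.8 mg/L.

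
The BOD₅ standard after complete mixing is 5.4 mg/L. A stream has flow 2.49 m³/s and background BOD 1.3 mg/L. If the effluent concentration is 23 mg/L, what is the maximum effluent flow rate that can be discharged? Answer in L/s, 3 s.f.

Mass balance at complete mixing: C_std·(Q_w + Q_r) = Q_w·C_e + Q_r·C_b.
Rearranging, Q_w = Q_r·(C_std − C_b)/(C_e − C_std) = 2.49·(5.4 − 1.3) / (23 − 5.4) = 0.5801 m³/s.
= 580.1 L/s.

580 L/s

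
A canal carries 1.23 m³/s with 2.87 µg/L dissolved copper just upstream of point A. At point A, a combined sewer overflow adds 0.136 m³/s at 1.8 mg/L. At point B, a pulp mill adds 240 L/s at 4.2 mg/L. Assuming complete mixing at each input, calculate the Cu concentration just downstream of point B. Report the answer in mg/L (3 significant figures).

2.87 µg/L = 0.00287 mg/L.
After input A: C = (1.23·0.00287 + 0.136·1.8) / 1.366 = 0.1818 mg/L.
240 L/s = 0.24 m³/s.
After input B: C = (1.366·0.1818 + 0.24·4.2) / 1.606 = 0.7823 mg/L.

0.782 mg/L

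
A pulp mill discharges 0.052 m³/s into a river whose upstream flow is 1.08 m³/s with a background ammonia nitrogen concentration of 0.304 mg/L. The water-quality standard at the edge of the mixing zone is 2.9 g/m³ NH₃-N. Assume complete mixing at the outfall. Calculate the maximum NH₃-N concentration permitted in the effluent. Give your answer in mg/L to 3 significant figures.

56.8 mg/L

Mass balance: 2.9·1.132 = 0.052·Cₑ + 1.08·0.304.
Cₑ = (3.283 − 0.3283) / 0.052 = 56.82 mg/L.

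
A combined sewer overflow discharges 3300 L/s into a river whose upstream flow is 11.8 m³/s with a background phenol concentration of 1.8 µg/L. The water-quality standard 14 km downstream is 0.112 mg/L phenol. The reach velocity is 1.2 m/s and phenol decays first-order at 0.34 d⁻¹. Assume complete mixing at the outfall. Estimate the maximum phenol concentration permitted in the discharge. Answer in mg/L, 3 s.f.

3300 L/s = 3.3 m³/s.
1.8 µg/L = 0.0018 mg/L.
Travel time to the compliance point: t = 1.4e+04/1.2 = 1.167e+04 s = 0.135 d; decay factor exp(−0.34·0.135) = 0.9551.
So the concentration just after mixing may be at most 0.112/0.9551 = 0.1173 mg/L.
Mass balance: 0.1173·15.1 = 3.3·Cₑ + 11.8·0.0018.
Cₑ = (1.771 − 0.02124) / 3.3 = 0.5301 mg/L.

0.530 mg/L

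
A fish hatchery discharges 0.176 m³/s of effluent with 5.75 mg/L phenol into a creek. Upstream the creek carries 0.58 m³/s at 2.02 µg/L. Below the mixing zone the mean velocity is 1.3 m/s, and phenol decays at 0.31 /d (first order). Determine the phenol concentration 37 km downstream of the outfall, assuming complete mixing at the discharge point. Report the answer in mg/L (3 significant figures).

2.02 µg/L = 0.00202 mg/L.
After complete mixing, C₀ = (0.176·5.75 + 0.58·0.00202) / 0.756 = 1.34 mg/L.
Travel time t = 3.7e+04 m / 1.3 m/s = 2.846e+04 s = 0.3294 d.
C = 1.34·exp(−0.31·0.3294) = 1.34·0.9029 = 1.21 mg/L.

1.21 mg/L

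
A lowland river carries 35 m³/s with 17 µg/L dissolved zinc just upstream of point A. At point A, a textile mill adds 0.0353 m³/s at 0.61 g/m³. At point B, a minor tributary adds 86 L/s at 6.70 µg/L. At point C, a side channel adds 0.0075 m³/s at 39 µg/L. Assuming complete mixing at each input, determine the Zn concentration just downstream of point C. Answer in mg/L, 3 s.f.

17 µg/L = 0.017 mg/L.
After input A: C = (35·0.017 + 0.0353·0.61) / 35.04 = 0.0176 mg/L.
86 L/s = 0.086 m³/s.
6.70 µg/L = 0.0067 mg/L.
After input B: C = (35.04·0.0176 + 0.086·0.0067) / 35.12 = 0.01757 mg/L.
39 µg/L = 0.039 mg/L.
After input C: C = (35.12·0.01757 + 0.0075·0.039) / 35.13 = 0.01758 mg/L.

0.0176 mg/L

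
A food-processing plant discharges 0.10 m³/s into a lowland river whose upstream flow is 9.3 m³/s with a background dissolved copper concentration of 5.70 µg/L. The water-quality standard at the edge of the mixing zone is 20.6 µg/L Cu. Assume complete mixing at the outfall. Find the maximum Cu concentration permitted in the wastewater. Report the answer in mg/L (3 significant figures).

5.70 µg/L = 0.0057 mg/L.
20.6 µg/L = 0.0206 mg/L.
Mass balance: 0.0206·9.4 = 0.1·Cₑ + 9.3·0.0057.
Cₑ = (0.1936 − 0.05301) / 0.1 = 1.406 mg/L.

1.41 mg/L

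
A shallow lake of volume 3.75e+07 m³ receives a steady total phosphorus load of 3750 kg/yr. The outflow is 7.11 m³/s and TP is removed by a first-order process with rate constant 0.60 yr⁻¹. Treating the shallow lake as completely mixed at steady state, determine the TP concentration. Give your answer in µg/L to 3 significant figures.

Outflow Q = 7.11 m³/s × 3.156e+07 s/yr = 2.244e+08 m³/yr.
Steady-state CSTR mass balance: W = Q·C + k·V·C, so C = W/(Q + kV).
Q + kV = 2.244e+08 + 0.60·3.75e+07 = 2.469e+08 m³/yr.
C = 3750/2.469e+08 = 1.519e-05 kg/m³ = 0.01519 mg/L = 15.19 µg/L.

15.2 µg/L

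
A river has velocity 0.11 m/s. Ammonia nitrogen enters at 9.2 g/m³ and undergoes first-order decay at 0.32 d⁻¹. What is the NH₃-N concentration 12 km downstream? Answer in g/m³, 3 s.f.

6.14 g/m³

Travel time t = 12 km / 0.11 m/s = 1.2e+04/0.11 = 1.091e+05 s = 1.263 d.
First-order decay: C = 9.2·exp(−0.32·1.263) = 9.2·0.6676 = 6.142 g/m³.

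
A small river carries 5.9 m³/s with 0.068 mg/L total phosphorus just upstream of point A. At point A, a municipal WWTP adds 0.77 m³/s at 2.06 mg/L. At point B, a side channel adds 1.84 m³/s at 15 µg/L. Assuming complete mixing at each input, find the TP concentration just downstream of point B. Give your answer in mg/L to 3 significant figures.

After input A: C = (5.9·0.068 + 0.77·2.06) / 6.67 = 0.298 mg/L.
15 µg/L = 0.015 mg/L.
After input B: C = (6.67·0.298 + 1.84·0.015) / 8.51 = 0.2368 mg/L.

0.237 mg/L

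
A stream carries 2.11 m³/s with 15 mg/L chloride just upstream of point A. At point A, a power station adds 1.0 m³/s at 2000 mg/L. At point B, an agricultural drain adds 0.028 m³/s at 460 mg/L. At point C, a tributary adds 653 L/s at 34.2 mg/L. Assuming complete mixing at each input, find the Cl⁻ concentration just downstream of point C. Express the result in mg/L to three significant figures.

545 mg/L

After input A: C = (2.11·15 + 1·2000) / 3.11 = 653.3 mg/L.
After input B: C = (3.11·653.3 + 0.028·460) / 3.138 = 651.5 mg/L.
653 L/s = 0.653 m³/s.
After input C: C = (3.138·651.5 + 0.653·34.2) / 3.791 = 545.2 mg/L.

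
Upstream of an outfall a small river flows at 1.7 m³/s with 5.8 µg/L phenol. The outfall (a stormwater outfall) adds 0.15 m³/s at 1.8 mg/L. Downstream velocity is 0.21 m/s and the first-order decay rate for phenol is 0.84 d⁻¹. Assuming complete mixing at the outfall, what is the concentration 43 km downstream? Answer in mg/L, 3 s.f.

5.8 µg/L = 0.0058 mg/L.
After complete mixing, C₀ = (0.15·1.8 + 1.7·0.0058) / 1.85 = 0.1513 mg/L.
Travel time t = 4.3e+04 m / 0.21 m/s = 2.048e+05 s = 2.37 d.
C = 0.1513·exp(−0.84·2.37) = 0.1513·0.1366 = 0.02066 mg/L.

0.0207 mg/L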